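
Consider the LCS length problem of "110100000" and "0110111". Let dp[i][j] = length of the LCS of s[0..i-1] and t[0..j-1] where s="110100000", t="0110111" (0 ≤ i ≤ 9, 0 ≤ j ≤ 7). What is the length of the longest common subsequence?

4

   ''  0  1  1  0  1  1  1
''  0  0  0  0  0  0  0  0
 1  0  0  1  1  1  1  1  1
 1  0  0  1  2  2  2  2  2
 0  0  1  1  2  3  3  3  3
 1  0  1  2  2  3  4  4  4
 0  0  1  2  2  3  4  4  4
 0  0  1  2  2  3  4  4  4
 0  0  1  2  2  3  4  4  4
 0  0  1  2  2  3  4  4  4
 0  0  1  2  2  3  4  4  4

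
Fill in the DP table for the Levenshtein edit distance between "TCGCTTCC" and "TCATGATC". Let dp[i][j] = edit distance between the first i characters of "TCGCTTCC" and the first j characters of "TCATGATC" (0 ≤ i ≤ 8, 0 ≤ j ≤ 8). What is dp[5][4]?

2

   ''  T  C  A  T  G  A  T  C
''  0  1  2  3  4  5  6  7  8
 T  1  0  1  2  3  4  5  6  7
 C  2  1  0  1  2  3  4  5  6
 G  3  2  1  1  2  2  3  4  5
 C  4  3  2  2  2  3  3  4  4
 T  5  4  3  3  2  3  4  3  4
 T  6  5  4  4  3  3  4  4  4
 C  7  6  5  5  4  4  4  5  4
 C  8  7  6  6  5  5  5  5  5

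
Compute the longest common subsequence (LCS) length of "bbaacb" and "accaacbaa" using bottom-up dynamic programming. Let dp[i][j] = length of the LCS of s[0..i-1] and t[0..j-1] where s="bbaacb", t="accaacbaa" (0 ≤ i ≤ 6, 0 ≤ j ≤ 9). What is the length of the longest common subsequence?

   ''  a  c  c  a  a  c  b  a  a
''  0  0  0  0  0  0  0  0  0  0
 b  0  0  0  0  0  0  0  1  1  1
 b  0  0  0  0  0  0  0  1  1  1
 a  0  1  1  1  1  1  1  1  2  2
 a  0  1  1  1  2  2  2  2  2  3
 c  0  1  2  2  2  2  3  3  3  3
 b  0  1  2  2  2  2  3  4  4  4

4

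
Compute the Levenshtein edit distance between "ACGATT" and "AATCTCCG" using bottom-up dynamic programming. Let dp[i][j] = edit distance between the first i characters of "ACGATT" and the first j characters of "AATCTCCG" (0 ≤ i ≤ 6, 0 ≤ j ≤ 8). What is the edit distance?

6

   ''  A  A  T  C  T  C  C  G
''  0  1  2  3  4  5  6  7  8
 A  1  0  1  2  3  4  5  6  7
 C  2  1  1  2  2  3  4  5  6
 G  3  2  2  2  3  3  4  5  5
 A  4  3  2  3  3  4  4  5  6
 T  5  4  3  2  3  3  4  5  6
 T  6  5  4  3  3  3  4  5  6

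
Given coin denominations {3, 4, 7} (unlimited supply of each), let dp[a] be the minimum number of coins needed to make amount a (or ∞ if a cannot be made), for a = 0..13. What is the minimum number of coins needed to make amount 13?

 a  0  1  2  3  4  5  6  7  8  9 10 11 12 13
dp  0  -  -  1  1  -  2  1  2  3  2  2  3  3
(- denotes ∞ / unreachable)

3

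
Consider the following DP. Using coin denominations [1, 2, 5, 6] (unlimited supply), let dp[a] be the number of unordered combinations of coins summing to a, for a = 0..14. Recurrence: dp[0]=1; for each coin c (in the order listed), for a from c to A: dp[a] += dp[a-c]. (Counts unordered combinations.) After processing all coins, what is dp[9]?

10

after  coin     0     1     2     3     4     5     6     7     8     9    10    11    12    13    14
          1     1     1     1     1     1     1     1     1     1     1     1     1     1     1     1
          2     1     1     2     2     3     3     4     4     5     5     6     6     7     7     8
          5     1     1     2     2     3     4     5     6     7     8    10    11    13    14    16
          6     1     1     2     2     3     4     6     7     9    10    13    15    19    21    25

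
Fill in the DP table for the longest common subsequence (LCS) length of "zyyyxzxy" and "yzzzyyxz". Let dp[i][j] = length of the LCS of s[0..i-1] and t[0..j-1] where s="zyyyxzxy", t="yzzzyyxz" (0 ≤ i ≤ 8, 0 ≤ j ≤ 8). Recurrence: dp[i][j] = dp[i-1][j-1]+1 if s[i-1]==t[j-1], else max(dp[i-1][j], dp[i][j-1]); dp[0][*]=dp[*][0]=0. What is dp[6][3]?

   ''  y  z  z  z  y  y  x  z
''  0  0  0  0  0  0  0  0  0
 z  0  0  1  1  1  1  1  1  1
 y  0  1  1  1  1  2  2  2  2
 y  0  1  1  1  1  2  3  3  3
 y  0  1  1  1  1  2  3  3  3
 x  0  1  1  1  1  2  3  4  4
 z  0  1  2  2  2  2  3  4  5
 x  0  1  2  2  2  2  3  4  5
 y  0  1  2  2  2  3  3  4  5

2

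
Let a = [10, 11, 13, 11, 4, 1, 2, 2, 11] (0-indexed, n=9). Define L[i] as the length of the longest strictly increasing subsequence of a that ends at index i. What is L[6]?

2

   i    0    1    2    3    4    5    6    7    8
a[i]   10   11   13   11    4    1    2    2   11
L[i]    1    2    3    2    1    1    2    2    3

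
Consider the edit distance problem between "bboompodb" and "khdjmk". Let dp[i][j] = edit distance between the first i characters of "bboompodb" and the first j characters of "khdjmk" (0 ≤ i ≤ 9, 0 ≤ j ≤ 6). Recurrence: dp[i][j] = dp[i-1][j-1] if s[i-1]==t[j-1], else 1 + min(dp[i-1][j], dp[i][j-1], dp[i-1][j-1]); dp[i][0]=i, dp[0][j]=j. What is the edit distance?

8

   ''  k  h  d  j  m  k
''  0  1  2  3  4  5  6
 b  1  1  2  3  4  5  6
 b  2  2  2  3  4  5  6
 o  3  3  3  3  4  5  6
 o  4  4  4  4  4  5  6
 m  5  5  5  5  5  4  5
 p  6  6  6  6  6  5  5
 o  7  7  7  7  7  6  6
 d  8  8  8  7  8  7  7
 b  9  9  9  8  8  8  8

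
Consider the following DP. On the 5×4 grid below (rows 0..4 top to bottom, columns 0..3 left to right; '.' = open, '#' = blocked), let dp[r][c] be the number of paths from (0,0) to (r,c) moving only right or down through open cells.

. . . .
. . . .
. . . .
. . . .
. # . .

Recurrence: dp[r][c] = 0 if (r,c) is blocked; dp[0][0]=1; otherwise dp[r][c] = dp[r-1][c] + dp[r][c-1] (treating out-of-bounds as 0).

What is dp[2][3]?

r\c   0   1   2   3
  0   1   1   1   1
  1   1   2   3   4
  2   1   3   6  10
  3   1   4  10  20
  4   1   0  10  30

10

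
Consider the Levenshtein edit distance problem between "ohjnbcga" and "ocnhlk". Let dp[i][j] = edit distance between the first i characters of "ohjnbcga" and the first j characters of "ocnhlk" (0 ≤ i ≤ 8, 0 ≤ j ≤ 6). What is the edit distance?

   ''  o  c  n  h  l  k
''  0  1  2  3  4  5  6
 o  1  0  1  2  3  4  5
 h  2  1  1  2  2  3  4
 j  3  2  2  2  3  3  4
 n  4  3  3  2  3  4  4
 b  5  4  4  3  3  4  5
 c  6  5  4  4  4  4  5
 g  7  6  5  5  5  5  5
 a  8  7  6  6  6  6  6

6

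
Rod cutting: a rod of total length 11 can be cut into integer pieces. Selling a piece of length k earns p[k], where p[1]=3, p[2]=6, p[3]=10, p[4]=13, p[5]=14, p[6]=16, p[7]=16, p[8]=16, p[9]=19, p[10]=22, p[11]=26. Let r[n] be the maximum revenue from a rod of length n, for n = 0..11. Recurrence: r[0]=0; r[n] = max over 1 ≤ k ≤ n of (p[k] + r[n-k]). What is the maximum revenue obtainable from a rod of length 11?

   n    0    1    2    3    4    5    6    7    8    9   10   11
r[n]    0    3    6   10   13   16   20   23   26   30   33   36

36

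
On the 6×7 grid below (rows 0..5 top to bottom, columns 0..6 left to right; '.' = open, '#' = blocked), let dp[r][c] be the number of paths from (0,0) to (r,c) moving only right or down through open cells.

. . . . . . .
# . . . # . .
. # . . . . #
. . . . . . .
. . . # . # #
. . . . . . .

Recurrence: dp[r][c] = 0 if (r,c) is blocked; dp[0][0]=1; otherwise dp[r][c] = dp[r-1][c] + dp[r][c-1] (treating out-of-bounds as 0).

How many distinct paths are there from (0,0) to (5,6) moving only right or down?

14

r\c   0   1   2   3   4   5   6
  0   1   1   1   1   1   1   1
  1   0   1   2   3   0   1   2
  2   0   0   2   5   5   6   0
  3   0   0   2   7  12  18  18
  4   0   0   2   0  12   0   0
  5   0   0   2   2  14  14  14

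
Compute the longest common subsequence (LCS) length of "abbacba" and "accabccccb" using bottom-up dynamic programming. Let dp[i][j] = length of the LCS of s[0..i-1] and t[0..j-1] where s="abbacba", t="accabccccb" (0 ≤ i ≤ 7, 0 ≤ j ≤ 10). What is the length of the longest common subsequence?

   ''  a  c  c  a  b  c  c  c  c  b
''  0  0  0  0  0  0  0  0  0  0  0
 a  0  1  1  1  1  1  1  1  1  1  1
 b  0  1  1  1  1  2  2  2  2  2  2
 b  0  1  1  1  1  2  2  2  2  2  3
 a  0  1  1  1  2  2  2  2  2  2  3
 c  0  1  2  2  2  2  3  3  3  3  3
 b  0  1  2  2  2  3  3  3  3  3  4
 a  0  1  2  2  3  3  3  3  3  3  4

4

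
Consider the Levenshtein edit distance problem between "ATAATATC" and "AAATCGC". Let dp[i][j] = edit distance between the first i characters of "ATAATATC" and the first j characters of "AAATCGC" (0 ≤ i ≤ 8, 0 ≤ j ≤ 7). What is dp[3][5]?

3

   ''  A  A  A  T  C  G  C
''  0  1  2  3  4  5  6  7
 A  1  0  1  2  3  4  5  6
 T  2  1  1  2  2  3  4  5
 A  3  2  1  1  2  3  4  5
 A  4  3  2  1  2  3  4  5
 T  5  4  3  2  1  2  3  4
 A  6  5  4  3  2  2  3  4
 T  7  6  5  4  3  3  3  4
 C  8  7  6  5  4  3  4  3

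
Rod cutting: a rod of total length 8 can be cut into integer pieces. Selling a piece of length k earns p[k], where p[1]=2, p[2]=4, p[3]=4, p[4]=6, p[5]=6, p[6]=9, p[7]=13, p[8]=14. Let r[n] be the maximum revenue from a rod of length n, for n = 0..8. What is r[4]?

8

   n    0    1    2    3    4    5    6    7    8
r[n]    0    2    4    6    8   10   12   14   16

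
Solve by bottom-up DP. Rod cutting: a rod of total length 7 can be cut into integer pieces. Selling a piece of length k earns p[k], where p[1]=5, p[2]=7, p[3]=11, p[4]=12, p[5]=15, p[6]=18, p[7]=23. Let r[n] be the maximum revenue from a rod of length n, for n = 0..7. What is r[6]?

30

   n    0    1    2    3    4    5    6    7
r[n]    0    5   10   15   20   25   30   35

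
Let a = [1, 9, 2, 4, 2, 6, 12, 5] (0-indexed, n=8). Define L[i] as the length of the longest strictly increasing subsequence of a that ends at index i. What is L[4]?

   i    0    1    2    3    4    5    6    7
a[i]    1    9    2    4    2    6   12    5
L[i]    1    2    2    3    2    4    5    4

2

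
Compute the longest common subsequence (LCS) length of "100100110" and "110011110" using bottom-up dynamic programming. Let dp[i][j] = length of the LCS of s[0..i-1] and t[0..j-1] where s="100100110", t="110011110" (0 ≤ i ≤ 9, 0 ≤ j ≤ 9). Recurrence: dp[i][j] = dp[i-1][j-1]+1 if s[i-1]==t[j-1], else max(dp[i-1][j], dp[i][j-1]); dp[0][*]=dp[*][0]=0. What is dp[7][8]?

5

   ''  1  1  0  0  1  1  1  1  0
''  0  0  0  0  0  0  0  0  0  0
 1  0  1  1  1  1  1  1  1  1  1
 0  0  1  1  2  2  2  2  2  2  2
 0  0  1  1  2  3  3  3  3  3  3
 1  0  1  2  2  3  4  4  4  4  4
 0  0  1  2  3  3  4  4  4  4  5
 0  0  1  2  3  4  4  4  4  4  5
 1  0  1  2  3  4  5  5  5  5  5
 1  0  1  2  3  4  5  6  6  6  6
 0  0  1  2  3  4  5  6  6  6  7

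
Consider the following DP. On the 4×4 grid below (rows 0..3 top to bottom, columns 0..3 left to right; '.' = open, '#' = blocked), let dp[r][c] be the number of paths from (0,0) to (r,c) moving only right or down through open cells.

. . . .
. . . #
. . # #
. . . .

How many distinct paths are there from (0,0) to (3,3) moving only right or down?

r\c   0   1   2   3
  0   1   1   1   1
  1   1   2   3   0
  2   1   3   0   0
  3   1   4   4   4

4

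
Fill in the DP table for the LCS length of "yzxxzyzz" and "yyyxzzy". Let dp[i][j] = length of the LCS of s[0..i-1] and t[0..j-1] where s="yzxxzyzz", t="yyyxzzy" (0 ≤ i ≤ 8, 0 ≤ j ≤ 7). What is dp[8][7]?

   ''  y  y  y  x  z  z  y
''  0  0  0  0  0  0  0  0
 y  0  1  1  1  1  1  1  1
 z  0  1  1  1  1  2  2  2
 x  0  1  1  1  2  2  2  2
 x  0  1  1  1  2  2  2  2
 z  0  1  1  1  2  3  3  3
 y  0  1  2  2  2  3  3  4
 z  0  1  2  2  2  3  4  4
 z  0  1  2  2  2  3  4  4

4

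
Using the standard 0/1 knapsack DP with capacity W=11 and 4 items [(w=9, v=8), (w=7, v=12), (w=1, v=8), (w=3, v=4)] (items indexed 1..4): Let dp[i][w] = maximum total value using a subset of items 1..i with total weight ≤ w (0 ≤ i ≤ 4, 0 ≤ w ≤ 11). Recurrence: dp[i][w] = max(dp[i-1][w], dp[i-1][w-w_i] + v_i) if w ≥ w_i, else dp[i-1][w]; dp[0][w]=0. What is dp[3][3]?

8

i\w   0   1   2   3   4   5   6   7   8   9  10  11
  0   0   0   0   0   0   0   0   0   0   0   0   0
  1   0   0   0   0   0   0   0   0   0   8   8   8
  2   0   0   0   0   0   0   0  12  12  12  12  12
  3   0   8   8   8   8   8   8  12  20  20  20  20
  4   0   8   8   8  12  12  12  12  20  20  20  24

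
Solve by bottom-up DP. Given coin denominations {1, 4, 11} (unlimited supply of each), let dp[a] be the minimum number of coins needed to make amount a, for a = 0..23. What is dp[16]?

 a  0  1  2  3  4  5  6  7  8  9 10 11 12 13 14 15 16 17 18 19 20 21 22 23
dp  0  1  2  3  1  2  3  4  2  3  4  1  2  3  4  2  3  4  5  3  4  5  2  3

3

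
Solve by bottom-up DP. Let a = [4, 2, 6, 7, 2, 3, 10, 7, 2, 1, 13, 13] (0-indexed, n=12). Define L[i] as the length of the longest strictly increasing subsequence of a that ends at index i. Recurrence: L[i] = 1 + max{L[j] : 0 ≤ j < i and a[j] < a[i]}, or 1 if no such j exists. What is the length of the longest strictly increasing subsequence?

5

   i    0    1    2    3    4    5    6    7    8    9   10   11
a[i]    4    2    6    7    2    3   10    7    2    1   13   13
L[i]    1    1    2    3    1    2    4    3    1    1    5    5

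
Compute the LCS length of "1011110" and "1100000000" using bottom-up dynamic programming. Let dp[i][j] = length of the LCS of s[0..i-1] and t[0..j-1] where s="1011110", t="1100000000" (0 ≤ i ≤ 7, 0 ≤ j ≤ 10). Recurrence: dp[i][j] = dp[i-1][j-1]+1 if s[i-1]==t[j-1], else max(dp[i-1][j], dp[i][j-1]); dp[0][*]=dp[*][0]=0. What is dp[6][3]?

   ''  1  1  0  0  0  0  0  0  0  0
''  0  0  0  0  0  0  0  0  0  0  0
 1  0  1  1  1  1  1  1  1  1  1  1
 0  0  1  1  2  2  2  2  2  2  2  2
 1  0  1  2  2  2  2  2  2  2  2  2
 1  0  1  2  2  2  2  2  2  2  2  2
 1  0  1  2  2  2  2  2  2  2  2  2
 1  0  1  2  2  2  2  2  2  2  2  2
 0  0  1  2  3  3  3  3  3  3  3  3

2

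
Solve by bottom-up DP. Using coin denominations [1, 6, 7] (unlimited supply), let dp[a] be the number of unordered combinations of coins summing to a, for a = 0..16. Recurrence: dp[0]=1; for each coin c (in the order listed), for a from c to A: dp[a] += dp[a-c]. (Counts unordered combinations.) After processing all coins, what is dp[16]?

after  coin     0     1     2     3     4     5     6     7     8     9    10    11    12    13    14    15    16
          1     1     1     1     1     1     1     1     1     1     1     1     1     1     1     1     1     1
          6     1     1     1     1     1     1     2     2     2     2     2     2     3     3     3     3     3
          7     1     1     1     1     1     1     2     3     3     3     3     3     4     5     6     6     6

6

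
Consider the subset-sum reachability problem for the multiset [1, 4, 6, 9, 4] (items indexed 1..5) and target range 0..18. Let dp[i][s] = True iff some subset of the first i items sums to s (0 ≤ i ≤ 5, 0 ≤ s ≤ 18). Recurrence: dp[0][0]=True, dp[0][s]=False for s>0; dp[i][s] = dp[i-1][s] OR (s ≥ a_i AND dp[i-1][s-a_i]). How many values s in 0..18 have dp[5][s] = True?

16

i\s   0   1   2   3   4   5   6   7   8   9  10  11  12  13  14  15  16  17  18
  0   T   F   F   F   F   F   F   F   F   F   F   F   F   F   F   F   F   F   F
  1   T   T   F   F   F   F   F   F   F   F   F   F   F   F   F   F   F   F   F
  2   T   T   F   F   T   T   F   F   F   F   F   F   F   F   F   F   F   F   F
  3   T   T   F   F   T   T   T   T   F   F   T   T   F   F   F   F   F   F   F
  4   T   T   F   F   T   T   T   T   F   T   T   T   F   T   T   T   T   F   F
  5   T   T   F   F   T   T   T   T   T   T   T   T   F   T   T   T   T   T   T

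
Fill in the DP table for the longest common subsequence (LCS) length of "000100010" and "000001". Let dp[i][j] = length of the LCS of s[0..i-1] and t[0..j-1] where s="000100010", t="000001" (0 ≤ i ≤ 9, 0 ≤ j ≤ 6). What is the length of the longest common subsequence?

   ''  0  0  0  0  0  1
''  0  0  0  0  0  0  0
 0  0  1  1  1  1  1  1
 0  0  1  2  2  2  2  2
 0  0  1  2  3  3  3  3
 1  0  1  2  3  3  3  4
 0  0  1  2  3  4  4  4
 0  0  1  2  3  4  5  5
 0  0  1  2  3  4  5  5
 1  0  1  2  3  4  5  6
 0  0  1  2  3  4  5  6

6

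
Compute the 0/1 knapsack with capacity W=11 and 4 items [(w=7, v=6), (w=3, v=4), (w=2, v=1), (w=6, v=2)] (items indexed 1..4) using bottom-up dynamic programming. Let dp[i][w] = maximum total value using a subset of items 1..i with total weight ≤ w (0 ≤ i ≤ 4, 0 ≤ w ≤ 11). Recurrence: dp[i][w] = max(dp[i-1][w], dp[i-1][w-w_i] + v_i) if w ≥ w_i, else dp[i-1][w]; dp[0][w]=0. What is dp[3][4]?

i\w   0   1   2   3   4   5   6   7   8   9  10  11
  0   0   0   0   0   0   0   0   0   0   0   0   0
  1   0   0   0   0   0   0   0   6   6   6   6   6
  2   0   0   0   4   4   4   4   6   6   6  10  10
  3   0   0   1   4   4   5   5   6   6   7  10  10
  4   0   0   1   4   4   5   5   6   6   7  10  10

4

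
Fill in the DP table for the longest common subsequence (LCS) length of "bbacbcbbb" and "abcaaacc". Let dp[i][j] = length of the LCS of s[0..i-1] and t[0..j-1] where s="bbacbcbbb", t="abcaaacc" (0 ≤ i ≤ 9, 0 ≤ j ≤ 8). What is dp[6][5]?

   ''  a  b  c  a  a  a  c  c
''  0  0  0  0  0  0  0  0  0
 b  0  0  1  1  1  1  1  1  1
 b  0  0  1  1  1  1  1  1  1
 a  0  1  1  1  2  2  2  2  2
 c  0  1  1  2  2  2  2  3  3
 b  0  1  2  2  2  2  2  3  3
 c  0  1  2  3  3  3  3  3  4
 b  0  1  2  3  3  3  3  3  4
 b  0  1  2  3  3  3  3  3  4
 b  0  1  2  3  3  3  3  3  4

3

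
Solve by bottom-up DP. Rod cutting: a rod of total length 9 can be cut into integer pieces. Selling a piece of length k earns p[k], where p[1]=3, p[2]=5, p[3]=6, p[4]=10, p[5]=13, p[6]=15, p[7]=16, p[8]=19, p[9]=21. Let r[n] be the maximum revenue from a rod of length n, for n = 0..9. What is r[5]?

15

   n    0    1    2    3    4    5    6    7    8    9
r[n]    0    3    6    9   12   15   18   21   24   27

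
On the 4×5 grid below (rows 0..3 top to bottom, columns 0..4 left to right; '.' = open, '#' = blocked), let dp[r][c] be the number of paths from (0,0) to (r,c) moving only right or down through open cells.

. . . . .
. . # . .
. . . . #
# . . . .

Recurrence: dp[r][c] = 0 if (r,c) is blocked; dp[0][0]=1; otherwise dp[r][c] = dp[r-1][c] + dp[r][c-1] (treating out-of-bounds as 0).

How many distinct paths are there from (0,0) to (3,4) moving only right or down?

10

r\c   0   1   2   3   4
  0   1   1   1   1   1
  1   1   2   0   1   2
  2   1   3   3   4   0
  3   0   3   6  10  10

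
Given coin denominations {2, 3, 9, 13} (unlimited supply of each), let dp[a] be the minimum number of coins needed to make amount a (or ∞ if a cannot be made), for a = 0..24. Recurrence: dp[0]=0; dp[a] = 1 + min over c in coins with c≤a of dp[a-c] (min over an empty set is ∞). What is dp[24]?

3

 a  0  1  2  3  4  5  6  7  8  9 10 11 12 13 14 15 16 17 18 19 20 21 22 23 24
dp  0  -  1  1  2  2  2  3  3  1  4  2  2  1  3  2  2  3  2  3  3  3  2  4  3
(- denotes ∞ / unreachable)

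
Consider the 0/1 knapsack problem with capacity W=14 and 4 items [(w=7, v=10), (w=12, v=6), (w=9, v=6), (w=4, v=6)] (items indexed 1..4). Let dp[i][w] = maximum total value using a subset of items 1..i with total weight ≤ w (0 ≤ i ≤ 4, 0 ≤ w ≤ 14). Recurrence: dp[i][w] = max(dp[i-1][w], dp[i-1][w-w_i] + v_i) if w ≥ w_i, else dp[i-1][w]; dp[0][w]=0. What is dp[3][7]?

10

i\w   0   1   2   3   4   5   6   7   8   9  10  11  12  13  14
  0   0   0   0   0   0   0   0   0   0   0   0   0   0   0   0
  1   0   0   0   0   0   0   0  10  10  10  10  10  10  10  10
  2   0   0   0   0   0   0   0  10  10  10  10  10  10  10  10
  3   0   0   0   0   0   0   0  10  10  10  10  10  10  10  10
  4   0   0   0   0   6   6   6  10  10  10  10  16  16  16  16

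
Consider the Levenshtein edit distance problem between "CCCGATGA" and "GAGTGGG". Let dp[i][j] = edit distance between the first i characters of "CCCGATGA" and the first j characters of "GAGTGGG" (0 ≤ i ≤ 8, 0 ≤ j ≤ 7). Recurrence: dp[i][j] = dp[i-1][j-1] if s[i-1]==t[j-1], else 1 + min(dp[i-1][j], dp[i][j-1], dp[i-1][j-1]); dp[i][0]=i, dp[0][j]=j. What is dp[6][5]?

   ''  G  A  G  T  G  G  G
''  0  1  2  3  4  5  6  7
 C  1  1  2  3  4  5  6  7
 C  2  2  2  3  4  5  6  7
 C  3  3  3  3  4  5  6  7
 G  4  3  4  3  4  4  5  6
 A  5  4  3  4  4  5  5  6
 T  6  5  4  4  4  5  6  6
 G  7  6  5  4  5  4  5  6
 A  8  7  6  5  5  5  5  6

5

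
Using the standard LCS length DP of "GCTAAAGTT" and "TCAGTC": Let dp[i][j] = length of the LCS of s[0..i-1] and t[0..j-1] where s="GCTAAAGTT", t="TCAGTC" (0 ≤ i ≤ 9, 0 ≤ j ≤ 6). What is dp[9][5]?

4

   ''  T  C  A  G  T  C
''  0  0  0  0  0  0  0
 G  0  0  0  0  1  1  1
 C  0  0  1  1  1  1  2
 T  0  1  1  1  1  2  2
 A  0  1  1  2  2  2  2
 A  0  1  1  2  2  2  2
 A  0  1  1  2  2  2  2
 G  0  1  1  2  3  3  3
 T  0  1  1  2  3  4  4
 T  0  1  1  2  3  4  4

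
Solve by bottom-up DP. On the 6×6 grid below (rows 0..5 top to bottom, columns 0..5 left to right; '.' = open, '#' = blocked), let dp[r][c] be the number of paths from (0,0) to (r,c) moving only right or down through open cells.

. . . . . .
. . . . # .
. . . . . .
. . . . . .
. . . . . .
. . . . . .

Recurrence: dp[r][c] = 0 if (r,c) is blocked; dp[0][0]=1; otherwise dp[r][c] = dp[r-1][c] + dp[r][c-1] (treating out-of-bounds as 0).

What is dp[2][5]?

11

r\c   0   1   2   3   4   5
  0   1   1   1   1   1   1
  1   1   2   3   4   0   1
  2   1   3   6  10  10  11
  3   1   4  10  20  30  41
  4   1   5  15  35  65 106
  5   1   6  21  56 121 227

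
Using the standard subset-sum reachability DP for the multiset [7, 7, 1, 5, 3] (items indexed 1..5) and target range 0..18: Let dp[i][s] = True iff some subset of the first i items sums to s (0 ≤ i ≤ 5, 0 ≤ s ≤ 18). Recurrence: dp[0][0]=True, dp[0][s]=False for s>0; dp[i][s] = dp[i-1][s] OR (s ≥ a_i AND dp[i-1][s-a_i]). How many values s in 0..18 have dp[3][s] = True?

6

i\s   0   1   2   3   4   5   6   7   8   9  10  11  12  13  14  15  16  17  18
  0   T   F   F   F   F   F   F   F   F   F   F   F   F   F   F   F   F   F   F
  1   T   F   F   F   F   F   F   T   F   F   F   F   F   F   F   F   F   F   F
  2   T   F   F   F   F   F   F   T   F   F   F   F   F   F   T   F   F   F   F
  3   T   T   F   F   F   F   F   T   T   F   F   F   F   F   T   T   F   F   F
  4   T   T   F   F   F   T   T   T   T   F   F   F   T   T   T   T   F   F   F
  5   T   T   F   T   T   T   T   T   T   T   T   T   T   T   T   T   T   T   T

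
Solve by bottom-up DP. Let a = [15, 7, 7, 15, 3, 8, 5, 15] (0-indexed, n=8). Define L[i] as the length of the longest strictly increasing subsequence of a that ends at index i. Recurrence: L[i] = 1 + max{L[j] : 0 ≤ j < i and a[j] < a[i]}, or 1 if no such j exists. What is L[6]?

2

   i    0    1    2    3    4    5    6    7
a[i]   15    7    7   15    3    8    5   15
L[i]    1    1    1    2    1    2    2    3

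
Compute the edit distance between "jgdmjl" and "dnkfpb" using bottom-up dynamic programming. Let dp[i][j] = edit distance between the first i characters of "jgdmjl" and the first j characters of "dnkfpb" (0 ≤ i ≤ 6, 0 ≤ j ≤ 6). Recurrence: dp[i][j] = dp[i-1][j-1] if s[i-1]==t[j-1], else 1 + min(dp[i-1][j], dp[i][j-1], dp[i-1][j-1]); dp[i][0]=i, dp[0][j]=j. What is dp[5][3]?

   ''  d  n  k  f  p  b
''  0  1  2  3  4  5  6
 j  1  1  2  3  4  5  6
 g  2  2  2  3  4  5  6
 d  3  2  3  3  4  5  6
 m  4  3  3  4  4  5  6
 j  5  4  4  4  5  5  6
 l  6  5  5  5  5  6  6

4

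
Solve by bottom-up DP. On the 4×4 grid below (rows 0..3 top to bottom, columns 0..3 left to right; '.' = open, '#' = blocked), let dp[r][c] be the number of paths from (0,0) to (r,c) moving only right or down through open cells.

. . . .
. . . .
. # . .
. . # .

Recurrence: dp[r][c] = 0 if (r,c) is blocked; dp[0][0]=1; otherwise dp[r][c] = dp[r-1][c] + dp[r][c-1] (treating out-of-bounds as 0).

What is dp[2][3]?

r\c   0   1   2   3
  0   1   1   1   1
  1   1   2   3   4
  2   1   0   3   7
  3   1   1   0   7

7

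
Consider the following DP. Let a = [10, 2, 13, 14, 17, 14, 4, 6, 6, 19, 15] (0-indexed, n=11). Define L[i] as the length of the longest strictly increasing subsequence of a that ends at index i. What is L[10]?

   i    0    1    2    3    4    5    6    7    8    9   10
a[i]   10    2   13   14   17   14    4    6    6   19   15
L[i]    1    1    2    3    4    3    2    3    3    5    4

4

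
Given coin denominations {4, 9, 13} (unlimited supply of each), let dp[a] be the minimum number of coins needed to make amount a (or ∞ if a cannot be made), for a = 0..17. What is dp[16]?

 a  0  1  2  3  4  5  6  7  8  9 10 11 12 13 14 15 16 17
dp  0  -  -  -  1  -  -  -  2  1  -  -  3  1  -  -  4  2
(- denotes ∞ / unreachable)

4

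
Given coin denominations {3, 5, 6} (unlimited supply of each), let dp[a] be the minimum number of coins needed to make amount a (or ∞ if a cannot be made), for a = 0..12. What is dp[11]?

2

 a  0  1  2  3  4  5  6  7  8  9 10 11 12
dp  0  -  -  1  -  1  1  -  2  2  2  2  2
(- denotes ∞ / unreachable)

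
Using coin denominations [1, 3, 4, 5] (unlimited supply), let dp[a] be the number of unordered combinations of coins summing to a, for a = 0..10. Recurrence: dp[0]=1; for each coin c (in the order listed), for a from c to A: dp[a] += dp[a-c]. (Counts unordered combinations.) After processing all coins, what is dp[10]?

12

after  coin     0     1     2     3     4     5     6     7     8     9    10
          1     1     1     1     1     1     1     1     1     1     1     1
          3     1     1     1     2     2     2     3     3     3     4     4
          4     1     1     1     2     3     3     4     5     6     7     8
          5     1     1     1     2     3     4     5     6     8    10    12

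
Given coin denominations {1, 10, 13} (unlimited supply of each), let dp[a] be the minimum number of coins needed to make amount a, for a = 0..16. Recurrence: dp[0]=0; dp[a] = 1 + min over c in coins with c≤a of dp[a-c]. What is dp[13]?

 a  0  1  2  3  4  5  6  7  8  9 10 11 12 13 14 15 16
dp  0  1  2  3  4  5  6  7  8  9  1  2  3  1  2  3  4

1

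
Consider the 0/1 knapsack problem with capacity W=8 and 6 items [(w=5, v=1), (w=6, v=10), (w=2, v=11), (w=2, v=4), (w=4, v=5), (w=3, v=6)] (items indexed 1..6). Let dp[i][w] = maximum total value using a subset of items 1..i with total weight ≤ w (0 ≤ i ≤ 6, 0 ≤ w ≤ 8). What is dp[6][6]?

i\w   0   1   2   3   4   5   6   7   8
  0   0   0   0   0   0   0   0   0   0
  1   0   0   0   0   0   1   1   1   1
  2   0   0   0   0   0   1  10  10  10
  3   0   0  11  11  11  11  11  12  21
  4   0   0  11  11  15  15  15  15  21
  5   0   0  11  11  15  15  16  16  21
  6   0   0  11  11  15  17  17  21  21

17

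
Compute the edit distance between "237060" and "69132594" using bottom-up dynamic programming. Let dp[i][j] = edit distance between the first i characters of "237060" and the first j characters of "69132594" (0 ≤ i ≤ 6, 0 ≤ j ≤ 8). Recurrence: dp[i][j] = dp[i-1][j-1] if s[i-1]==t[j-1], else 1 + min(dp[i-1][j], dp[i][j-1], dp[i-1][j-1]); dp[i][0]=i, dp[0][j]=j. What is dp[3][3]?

3

   ''  6  9  1  3  2  5  9  4
''  0  1  2  3  4  5  6  7  8
 2  1  1  2  3  4  4  5  6  7
 3  2  2  2  3  3  4  5  6  7
 7  3  3  3  3  4  4  5  6  7
 0  4  4  4  4  4  5  5  6  7
 6  5  4  5  5  5  5  6  6  7
 0  6  5  5  6  6  6  6  7  7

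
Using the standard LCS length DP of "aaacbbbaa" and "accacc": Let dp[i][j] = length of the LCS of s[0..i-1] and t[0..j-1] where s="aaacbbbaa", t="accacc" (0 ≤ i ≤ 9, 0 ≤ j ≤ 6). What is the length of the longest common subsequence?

   ''  a  c  c  a  c  c
''  0  0  0  0  0  0  0
 a  0  1  1  1  1  1  1
 a  0  1  1  1  2  2  2
 a  0  1  1  1  2  2  2
 c  0  1  2  2  2  3  3
 b  0  1  2  2  2  3  3
 b  0  1  2  2  2  3  3
 b  0  1  2  2  2  3  3
 a  0  1  2  2  3  3  3
 a  0  1  2  2  3  3  3

3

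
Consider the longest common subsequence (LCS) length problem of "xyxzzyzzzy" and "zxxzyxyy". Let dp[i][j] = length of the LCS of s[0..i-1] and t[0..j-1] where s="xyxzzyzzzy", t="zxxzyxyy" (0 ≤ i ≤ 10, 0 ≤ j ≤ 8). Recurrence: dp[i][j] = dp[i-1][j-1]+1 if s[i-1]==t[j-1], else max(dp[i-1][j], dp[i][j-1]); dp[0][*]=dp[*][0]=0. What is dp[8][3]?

2

   ''  z  x  x  z  y  x  y  y
''  0  0  0  0  0  0  0  0  0
 x  0  0  1  1  1  1  1  1  1
 y  0  0  1  1  1  2  2  2  2
 x  0  0  1  2  2  2  3  3  3
 z  0  1  1  2  3  3  3  3  3
 z  0  1  1  2  3  3  3  3  3
 y  0  1  1  2  3  4  4  4  4
 z  0  1  1  2  3  4  4  4  4
 z  0  1  1  2  3  4  4  4  4
 z  0  1  1  2  3  4  4  4  4
 y  0  1  1  2  3  4  4  5  5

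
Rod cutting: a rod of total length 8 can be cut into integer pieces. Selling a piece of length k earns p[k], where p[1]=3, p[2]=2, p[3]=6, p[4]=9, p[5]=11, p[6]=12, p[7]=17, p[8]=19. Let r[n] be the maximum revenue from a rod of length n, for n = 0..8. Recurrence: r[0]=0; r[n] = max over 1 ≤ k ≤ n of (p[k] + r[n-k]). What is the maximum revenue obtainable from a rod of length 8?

24

   n    0    1    2    3    4    5    6    7    8
r[n]    0    3    6    9   12   15   18   21   24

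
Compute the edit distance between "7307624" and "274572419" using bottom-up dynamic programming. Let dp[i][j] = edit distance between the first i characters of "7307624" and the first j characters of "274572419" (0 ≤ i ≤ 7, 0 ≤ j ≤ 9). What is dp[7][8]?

   ''  2  7  4  5  7  2  4  1  9
''  0  1  2  3  4  5  6  7  8  9
 7  1  1  1  2  3  4  5  6  7  8
 3  2  2  2  2  3  4  5  6  7  8
 0  3  3  3  3  3  4  5  6  7  8
 7  4  4  3  4  4  3  4  5  6  7
 6  5  5  4  4  5  4  4  5  6  7
 2  6  5  5  5  5  5  4  5  6  7
 4  7  6  6  5  6  6  5  4  5  6

5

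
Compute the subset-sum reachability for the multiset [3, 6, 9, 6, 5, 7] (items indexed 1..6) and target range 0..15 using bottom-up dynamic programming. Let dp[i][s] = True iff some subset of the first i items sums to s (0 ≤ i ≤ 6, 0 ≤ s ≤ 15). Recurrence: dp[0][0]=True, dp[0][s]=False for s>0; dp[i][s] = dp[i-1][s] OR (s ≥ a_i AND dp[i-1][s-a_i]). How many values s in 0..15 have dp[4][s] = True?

6

i\s   0   1   2   3   4   5   6   7   8   9  10  11  12  13  14  15
  0   T   F   F   F   F   F   F   F   F   F   F   F   F   F   F   F
  1   T   F   F   T   F   F   F   F   F   F   F   F   F   F   F   F
  2   T   F   F   T   F   F   T   F   F   T   F   F   F   F   F   F
  3   T   F   F   T   F   F   T   F   F   T   F   F   T   F   F   T
  4   T   F   F   T   F   F   T   F   F   T   F   F   T   F   F   T
  5   T   F   F   T   F   T   T   F   T   T   F   T   T   F   T   T
  6   T   F   F   T   F   T   T   T   T   T   T   T   T   T   T   T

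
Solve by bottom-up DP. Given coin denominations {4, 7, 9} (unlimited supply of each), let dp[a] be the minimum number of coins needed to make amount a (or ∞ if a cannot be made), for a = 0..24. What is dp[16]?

 a  0  1  2  3  4  5  6  7  8  9 10 11 12 13 14 15 16 17 18 19 20 21 22 23 24
dp  0  -  -  -  1  -  -  1  2  1  -  2  3  2  2  3  2  3  2  4  3  3  3  3  4
(- denotes ∞ / unreachable)

2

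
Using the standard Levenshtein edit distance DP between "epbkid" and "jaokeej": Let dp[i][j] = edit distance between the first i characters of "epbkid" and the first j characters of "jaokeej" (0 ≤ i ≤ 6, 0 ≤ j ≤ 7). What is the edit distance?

   ''  j  a  o  k  e  e  j
''  0  1  2  3  4  5  6  7
 e  1  1  2  3  4  4  5  6
 p  2  2  2  3  4  5  5  6
 b  3  3  3  3  4  5  6  6
 k  4  4  4  4  3  4  5  6
 i  5  5  5  5  4  4  5  6
 d  6  6  6  6  5  5  5  6

6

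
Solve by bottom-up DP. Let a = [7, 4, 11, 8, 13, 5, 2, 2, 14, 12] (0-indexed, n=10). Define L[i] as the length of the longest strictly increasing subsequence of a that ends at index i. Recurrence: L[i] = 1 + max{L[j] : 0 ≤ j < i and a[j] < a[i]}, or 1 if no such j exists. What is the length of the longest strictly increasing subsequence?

4

   i    0    1    2    3    4    5    6    7    8    9
a[i]    7    4   11    8   13    5    2    2   14   12
L[i]    1    1    2    2    3    2    1    1    4    3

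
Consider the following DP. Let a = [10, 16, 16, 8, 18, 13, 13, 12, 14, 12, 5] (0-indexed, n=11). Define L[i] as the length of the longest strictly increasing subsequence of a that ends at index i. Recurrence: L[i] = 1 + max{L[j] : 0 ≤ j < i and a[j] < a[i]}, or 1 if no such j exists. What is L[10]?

1

   i    0    1    2    3    4    5    6    7    8    9   10
a[i]   10   16   16    8   18   13   13   12   14   12    5
L[i]    1    2    2    1    3    2    2    2    3    2    1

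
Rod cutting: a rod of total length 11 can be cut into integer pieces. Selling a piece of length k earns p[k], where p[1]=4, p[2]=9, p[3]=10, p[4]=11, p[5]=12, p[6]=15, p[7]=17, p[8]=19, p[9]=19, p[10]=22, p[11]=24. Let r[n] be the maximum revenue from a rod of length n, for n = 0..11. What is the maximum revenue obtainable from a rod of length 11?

   n    0    1    2    3    4    5    6    7    8    9   10   11
r[n]    0    4    9   13   18   22   27   31   36   40   45   49

49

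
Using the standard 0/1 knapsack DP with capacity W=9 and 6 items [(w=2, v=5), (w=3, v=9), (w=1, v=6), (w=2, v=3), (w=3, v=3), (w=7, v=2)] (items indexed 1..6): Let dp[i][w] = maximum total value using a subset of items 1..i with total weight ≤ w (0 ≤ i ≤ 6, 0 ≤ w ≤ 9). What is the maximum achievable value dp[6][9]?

23

i\w   0   1   2   3   4   5   6   7   8   9
  0   0   0   0   0   0   0   0   0   0   0
  1   0   0   5   5   5   5   5   5   5   5
  2   0   0   5   9   9  14  14  14  14  14
  3   0   6   6  11  15  15  20  20  20  20
  4   0   6   6  11  15  15  20  20  23  23
  5   0   6   6  11  15  15  20  20  23  23
  6   0   6   6  11  15  15  20  20  23  23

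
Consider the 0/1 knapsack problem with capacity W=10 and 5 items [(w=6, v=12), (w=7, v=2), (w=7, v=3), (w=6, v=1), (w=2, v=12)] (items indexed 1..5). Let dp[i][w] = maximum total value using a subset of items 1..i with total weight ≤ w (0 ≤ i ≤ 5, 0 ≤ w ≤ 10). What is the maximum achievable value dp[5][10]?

24

i\w   0   1   2   3   4   5   6   7   8   9  10
  0   0   0   0   0   0   0   0   0   0   0   0
  1   0   0   0   0   0   0  12  12  12  12  12
  2   0   0   0   0   0   0  12  12  12  12  12
  3   0   0   0   0   0   0  12  12  12  12  12
  4   0   0   0   0   0   0  12  12  12  12  12
  5   0   0  12  12  12  12  12  12  24  24  24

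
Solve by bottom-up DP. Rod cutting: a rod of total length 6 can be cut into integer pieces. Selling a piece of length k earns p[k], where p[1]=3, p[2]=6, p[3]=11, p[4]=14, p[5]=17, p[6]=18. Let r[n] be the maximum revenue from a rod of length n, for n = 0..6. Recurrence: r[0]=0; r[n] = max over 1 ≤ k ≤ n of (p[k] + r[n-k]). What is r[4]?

14

   n    0    1    2    3    4    5    6
r[n]    0    3    6   11   14   17   22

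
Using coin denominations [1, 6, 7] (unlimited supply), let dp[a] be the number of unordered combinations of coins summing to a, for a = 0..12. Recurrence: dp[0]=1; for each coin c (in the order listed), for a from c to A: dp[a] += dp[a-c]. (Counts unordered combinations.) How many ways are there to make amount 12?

4

after  coin     0     1     2     3     4     5     6     7     8     9    10    11    12
          1     1     1     1     1     1     1     1     1     1     1     1     1     1
          6     1     1     1     1     1     1     2     2     2     2     2     2     3
          7     1     1     1     1     1     1     2     3     3     3     3     3     4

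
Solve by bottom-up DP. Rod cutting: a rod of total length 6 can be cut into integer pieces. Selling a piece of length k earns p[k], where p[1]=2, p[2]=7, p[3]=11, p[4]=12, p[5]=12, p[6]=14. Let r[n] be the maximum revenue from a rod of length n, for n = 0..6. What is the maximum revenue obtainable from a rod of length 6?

22

   n    0    1    2    3    4    5    6
r[n]    0    2    7   11   14   18   22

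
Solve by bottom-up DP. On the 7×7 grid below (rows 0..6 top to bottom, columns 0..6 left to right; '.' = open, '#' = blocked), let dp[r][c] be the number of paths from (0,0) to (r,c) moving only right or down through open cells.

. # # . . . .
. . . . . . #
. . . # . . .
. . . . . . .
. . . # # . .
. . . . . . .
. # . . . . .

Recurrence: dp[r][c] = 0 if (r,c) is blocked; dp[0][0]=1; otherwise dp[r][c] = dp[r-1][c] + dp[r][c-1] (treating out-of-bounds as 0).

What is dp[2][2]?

r\c   0   1   2   3   4   5   6
  0   1   0   0   0   0   0   0
  1   1   1   1   1   1   1   0
  2   1   2   3   0   1   2   2
  3   1   3   6   6   7   9  11
  4   1   4  10   0   0   9  20
  5   1   5  15  15  15  24  44
  6   1   0  15  30  45  69 113

3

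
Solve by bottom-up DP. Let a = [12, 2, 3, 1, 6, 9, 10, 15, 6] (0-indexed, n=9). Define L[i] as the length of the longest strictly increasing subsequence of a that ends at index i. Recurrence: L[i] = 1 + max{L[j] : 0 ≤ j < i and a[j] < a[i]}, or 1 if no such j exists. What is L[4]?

   i    0    1    2    3    4    5    6    7    8
a[i]   12    2    3    1    6    9   10   15    6
L[i]    1    1    2    1    3    4    5    6    3

3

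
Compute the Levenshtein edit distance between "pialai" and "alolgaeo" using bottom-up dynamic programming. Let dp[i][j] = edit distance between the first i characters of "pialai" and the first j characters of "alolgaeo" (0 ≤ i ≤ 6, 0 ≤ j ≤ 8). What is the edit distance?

6

   ''  a  l  o  l  g  a  e  o
''  0  1  2  3  4  5  6  7  8
 p  1  1  2  3  4  5  6  7  8
 i  2  2  2  3  4  5  6  7  8
 a  3  2  3  3  4  5  5  6  7
 l  4  3  2  3  3  4  5  6  7
 a  5  4  3  3  4  4  4  5  6
 i  6  5  4  4  4  5  5  5  6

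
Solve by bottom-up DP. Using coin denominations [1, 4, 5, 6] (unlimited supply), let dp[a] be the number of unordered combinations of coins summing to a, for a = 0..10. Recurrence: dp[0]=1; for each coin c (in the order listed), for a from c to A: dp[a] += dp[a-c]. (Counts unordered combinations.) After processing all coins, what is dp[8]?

after  coin     0     1     2     3     4     5     6     7     8     9    10
          1     1     1     1     1     1     1     1     1     1     1     1
          4     1     1     1     1     2     2     2     2     3     3     3
          5     1     1     1     1     2     3     3     3     4     5     6
          6     1     1     1     1     2     3     4     4     5     6     8

5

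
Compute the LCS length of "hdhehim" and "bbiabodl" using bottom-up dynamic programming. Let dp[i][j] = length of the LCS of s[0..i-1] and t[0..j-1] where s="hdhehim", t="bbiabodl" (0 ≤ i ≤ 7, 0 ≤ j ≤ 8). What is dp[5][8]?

1

   ''  b  b  i  a  b  o  d  l
''  0  0  0  0  0  0  0  0  0
 h  0  0  0  0  0  0  0  0  0
 d  0  0  0  0  0  0  0  1  1
 h  0  0  0  0  0  0  0  1  1
 e  0  0  0  0  0  0  0  1  1
 h  0  0  0  0  0  0  0  1  1
 i  0  0  0  1  1  1  1  1  1
 m  0  0  0  1  1  1  1  1  1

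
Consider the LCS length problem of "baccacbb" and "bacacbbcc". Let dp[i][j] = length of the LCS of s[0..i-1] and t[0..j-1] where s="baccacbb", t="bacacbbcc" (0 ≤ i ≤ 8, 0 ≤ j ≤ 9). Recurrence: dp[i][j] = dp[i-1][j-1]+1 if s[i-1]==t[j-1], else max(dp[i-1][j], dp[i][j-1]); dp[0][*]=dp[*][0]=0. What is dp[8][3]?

3

   ''  b  a  c  a  c  b  b  c  c
''  0  0  0  0  0  0  0  0  0  0
 b  0  1  1  1  1  1  1  1  1  1
 a  0  1  2  2  2  2  2  2  2  2
 c  0  1  2  3  3  3  3  3  3  3
 c  0  1  2  3  3  4  4  4  4  4
 a  0  1  2  3  4  4  4  4  4  4
 c  0  1  2  3  4  5  5  5  5  5
 b  0  1  2  3  4  5  6  6  6  6
 b  0  1  2  3  4  5  6  7  7  7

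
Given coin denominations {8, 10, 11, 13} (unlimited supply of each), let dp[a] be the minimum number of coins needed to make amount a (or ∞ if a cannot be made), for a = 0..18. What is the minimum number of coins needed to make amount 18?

2

 a  0  1  2  3  4  5  6  7  8  9 10 11 12 13 14 15 16 17 18
dp  0  -  -  -  -  -  -  -  1  -  1  1  -  1  -  -  2  -  2
(- denotes ∞ / unreachable)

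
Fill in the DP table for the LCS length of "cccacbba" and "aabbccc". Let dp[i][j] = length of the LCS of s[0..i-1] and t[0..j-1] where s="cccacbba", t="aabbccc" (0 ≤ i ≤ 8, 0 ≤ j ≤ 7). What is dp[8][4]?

3

   ''  a  a  b  b  c  c  c
''  0  0  0  0  0  0  0  0
 c  0  0  0  0  0  1  1  1
 c  0  0  0  0  0  1  2  2
 c  0  0  0  0  0  1  2  3
 a  0  1  1  1  1  1  2  3
 c  0  1  1  1  1  2  2  3
 b  0  1  1  2  2  2  2  3
 b  0  1  1  2  3  3  3  3
 a  0  1  2  2  3  3  3  3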